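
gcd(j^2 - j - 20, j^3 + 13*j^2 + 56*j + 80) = j + 4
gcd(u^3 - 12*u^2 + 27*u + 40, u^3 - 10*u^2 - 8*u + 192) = u - 8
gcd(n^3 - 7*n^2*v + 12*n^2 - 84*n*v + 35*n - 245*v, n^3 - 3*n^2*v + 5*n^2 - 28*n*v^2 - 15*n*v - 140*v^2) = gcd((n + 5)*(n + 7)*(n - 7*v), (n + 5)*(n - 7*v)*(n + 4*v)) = -n^2 + 7*n*v - 5*n + 35*v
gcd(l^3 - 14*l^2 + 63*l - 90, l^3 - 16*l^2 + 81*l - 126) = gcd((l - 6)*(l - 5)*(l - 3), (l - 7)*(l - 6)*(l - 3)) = l^2 - 9*l + 18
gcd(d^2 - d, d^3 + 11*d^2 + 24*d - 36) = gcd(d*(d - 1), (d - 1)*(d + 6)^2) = d - 1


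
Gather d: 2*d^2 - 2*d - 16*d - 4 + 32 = 2*d^2 - 18*d + 28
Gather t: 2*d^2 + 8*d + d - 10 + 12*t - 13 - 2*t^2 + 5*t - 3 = 2*d^2 + 9*d - 2*t^2 + 17*t - 26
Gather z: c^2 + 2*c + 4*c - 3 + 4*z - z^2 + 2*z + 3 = c^2 + 6*c - z^2 + 6*z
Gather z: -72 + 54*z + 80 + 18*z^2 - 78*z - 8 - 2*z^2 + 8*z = 16*z^2 - 16*z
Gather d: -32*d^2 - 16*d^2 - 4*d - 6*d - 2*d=-48*d^2 - 12*d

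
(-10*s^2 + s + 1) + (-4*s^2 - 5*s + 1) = -14*s^2 - 4*s + 2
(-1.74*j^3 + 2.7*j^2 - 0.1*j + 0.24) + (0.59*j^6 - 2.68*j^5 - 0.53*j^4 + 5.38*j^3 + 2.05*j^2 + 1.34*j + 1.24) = 0.59*j^6 - 2.68*j^5 - 0.53*j^4 + 3.64*j^3 + 4.75*j^2 + 1.24*j + 1.48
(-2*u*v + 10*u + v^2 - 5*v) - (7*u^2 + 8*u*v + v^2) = -7*u^2 - 10*u*v + 10*u - 5*v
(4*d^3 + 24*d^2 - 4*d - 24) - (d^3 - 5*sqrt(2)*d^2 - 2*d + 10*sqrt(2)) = 3*d^3 + 5*sqrt(2)*d^2 + 24*d^2 - 2*d - 24 - 10*sqrt(2)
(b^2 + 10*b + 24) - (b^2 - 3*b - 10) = 13*b + 34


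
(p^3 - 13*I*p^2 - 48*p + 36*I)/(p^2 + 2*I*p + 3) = (p^2 - 12*I*p - 36)/(p + 3*I)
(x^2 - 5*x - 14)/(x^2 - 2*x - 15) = (-x^2 + 5*x + 14)/(-x^2 + 2*x + 15)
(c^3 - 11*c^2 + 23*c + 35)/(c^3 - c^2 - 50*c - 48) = (c^2 - 12*c + 35)/(c^2 - 2*c - 48)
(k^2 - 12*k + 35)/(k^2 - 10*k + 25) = (k - 7)/(k - 5)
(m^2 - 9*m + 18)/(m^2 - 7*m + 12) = (m - 6)/(m - 4)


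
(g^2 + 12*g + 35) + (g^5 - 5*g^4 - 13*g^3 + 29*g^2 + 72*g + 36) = g^5 - 5*g^4 - 13*g^3 + 30*g^2 + 84*g + 71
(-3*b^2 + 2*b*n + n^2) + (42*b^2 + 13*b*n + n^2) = 39*b^2 + 15*b*n + 2*n^2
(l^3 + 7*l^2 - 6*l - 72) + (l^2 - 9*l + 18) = l^3 + 8*l^2 - 15*l - 54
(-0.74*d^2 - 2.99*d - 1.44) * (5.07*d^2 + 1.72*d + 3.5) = -3.7518*d^4 - 16.4321*d^3 - 15.0336*d^2 - 12.9418*d - 5.04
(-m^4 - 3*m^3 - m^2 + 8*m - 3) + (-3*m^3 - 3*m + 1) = -m^4 - 6*m^3 - m^2 + 5*m - 2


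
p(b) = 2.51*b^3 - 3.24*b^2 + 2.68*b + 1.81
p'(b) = 7.53*b^2 - 6.48*b + 2.68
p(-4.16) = -246.11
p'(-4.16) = 159.95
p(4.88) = 229.43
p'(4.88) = 150.38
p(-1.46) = -16.82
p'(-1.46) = 28.19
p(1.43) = 6.36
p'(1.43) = 8.81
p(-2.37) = -56.15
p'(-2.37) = 60.33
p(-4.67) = -337.00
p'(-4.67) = 197.16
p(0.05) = 1.94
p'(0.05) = 2.37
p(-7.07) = -1066.11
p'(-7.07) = 424.88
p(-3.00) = -103.16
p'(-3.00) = 89.89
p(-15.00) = -9238.64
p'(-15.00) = 1794.13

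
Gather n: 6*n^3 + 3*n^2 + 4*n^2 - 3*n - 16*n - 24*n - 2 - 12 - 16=6*n^3 + 7*n^2 - 43*n - 30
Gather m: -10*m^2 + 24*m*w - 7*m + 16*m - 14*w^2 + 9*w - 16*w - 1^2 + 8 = -10*m^2 + m*(24*w + 9) - 14*w^2 - 7*w + 7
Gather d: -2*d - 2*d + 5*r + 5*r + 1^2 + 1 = -4*d + 10*r + 2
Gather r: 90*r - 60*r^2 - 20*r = -60*r^2 + 70*r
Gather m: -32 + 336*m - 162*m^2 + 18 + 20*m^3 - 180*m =20*m^3 - 162*m^2 + 156*m - 14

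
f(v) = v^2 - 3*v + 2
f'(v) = 2*v - 3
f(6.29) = 22.69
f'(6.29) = 9.58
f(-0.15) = 2.47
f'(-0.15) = -3.30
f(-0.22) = 2.71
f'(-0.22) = -3.44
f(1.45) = -0.25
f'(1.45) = -0.10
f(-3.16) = 21.47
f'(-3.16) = -9.32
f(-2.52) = 15.91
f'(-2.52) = -8.04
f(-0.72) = 4.68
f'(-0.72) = -4.44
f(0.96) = 0.04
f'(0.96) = -1.08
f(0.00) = 2.00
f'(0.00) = -3.00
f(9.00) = 56.00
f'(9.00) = 15.00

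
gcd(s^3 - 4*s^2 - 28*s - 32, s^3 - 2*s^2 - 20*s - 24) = s^2 + 4*s + 4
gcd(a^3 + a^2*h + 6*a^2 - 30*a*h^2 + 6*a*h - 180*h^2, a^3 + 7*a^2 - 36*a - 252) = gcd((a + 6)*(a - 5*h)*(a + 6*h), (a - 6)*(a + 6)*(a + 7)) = a + 6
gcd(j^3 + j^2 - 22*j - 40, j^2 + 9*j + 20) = j + 4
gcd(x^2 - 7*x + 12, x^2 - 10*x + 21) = x - 3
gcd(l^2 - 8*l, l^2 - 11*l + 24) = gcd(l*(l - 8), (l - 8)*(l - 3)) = l - 8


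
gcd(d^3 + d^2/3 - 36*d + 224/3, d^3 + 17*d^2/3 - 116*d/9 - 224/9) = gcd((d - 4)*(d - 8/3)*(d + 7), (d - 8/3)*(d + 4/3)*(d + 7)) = d^2 + 13*d/3 - 56/3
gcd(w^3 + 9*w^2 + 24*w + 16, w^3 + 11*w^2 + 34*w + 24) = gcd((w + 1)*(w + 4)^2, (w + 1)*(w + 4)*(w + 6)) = w^2 + 5*w + 4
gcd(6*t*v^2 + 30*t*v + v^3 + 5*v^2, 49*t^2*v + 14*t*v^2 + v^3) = v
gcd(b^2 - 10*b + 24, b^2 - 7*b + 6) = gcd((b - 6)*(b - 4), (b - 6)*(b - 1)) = b - 6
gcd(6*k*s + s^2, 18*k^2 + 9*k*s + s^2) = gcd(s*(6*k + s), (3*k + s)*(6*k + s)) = 6*k + s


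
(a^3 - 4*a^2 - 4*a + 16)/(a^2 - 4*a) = a - 4/a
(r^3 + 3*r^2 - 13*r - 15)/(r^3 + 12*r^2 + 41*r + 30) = (r - 3)/(r + 6)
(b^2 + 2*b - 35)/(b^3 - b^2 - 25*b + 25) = (b + 7)/(b^2 + 4*b - 5)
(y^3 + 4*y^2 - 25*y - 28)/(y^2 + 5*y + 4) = (y^2 + 3*y - 28)/(y + 4)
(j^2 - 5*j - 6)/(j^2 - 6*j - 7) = (j - 6)/(j - 7)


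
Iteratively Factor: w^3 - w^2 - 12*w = (w + 3)*(w^2 - 4*w) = w*(w + 3)*(w - 4)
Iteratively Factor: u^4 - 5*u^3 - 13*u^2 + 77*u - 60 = (u + 4)*(u^3 - 9*u^2 + 23*u - 15) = (u - 1)*(u + 4)*(u^2 - 8*u + 15) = (u - 3)*(u - 1)*(u + 4)*(u - 5)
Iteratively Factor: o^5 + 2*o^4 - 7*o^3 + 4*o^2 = (o - 1)*(o^4 + 3*o^3 - 4*o^2) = o*(o - 1)*(o^3 + 3*o^2 - 4*o) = o*(o - 1)^2*(o^2 + 4*o) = o^2*(o - 1)^2*(o + 4)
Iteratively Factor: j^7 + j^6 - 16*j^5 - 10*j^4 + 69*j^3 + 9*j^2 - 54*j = (j - 3)*(j^6 + 4*j^5 - 4*j^4 - 22*j^3 + 3*j^2 + 18*j) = j*(j - 3)*(j^5 + 4*j^4 - 4*j^3 - 22*j^2 + 3*j + 18) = j*(j - 3)*(j - 1)*(j^4 + 5*j^3 + j^2 - 21*j - 18) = j*(j - 3)*(j - 1)*(j + 3)*(j^3 + 2*j^2 - 5*j - 6) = j*(j - 3)*(j - 1)*(j + 3)^2*(j^2 - j - 2) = j*(j - 3)*(j - 1)*(j + 1)*(j + 3)^2*(j - 2)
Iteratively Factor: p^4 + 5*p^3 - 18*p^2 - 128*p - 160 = (p - 5)*(p^3 + 10*p^2 + 32*p + 32) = (p - 5)*(p + 2)*(p^2 + 8*p + 16) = (p - 5)*(p + 2)*(p + 4)*(p + 4)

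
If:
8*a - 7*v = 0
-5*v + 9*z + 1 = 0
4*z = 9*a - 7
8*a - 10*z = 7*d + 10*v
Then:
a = 413/407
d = -326/259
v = 472/407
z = 217/407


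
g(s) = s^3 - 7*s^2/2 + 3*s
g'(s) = 3*s^2 - 7*s + 3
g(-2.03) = -28.88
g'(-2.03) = 29.57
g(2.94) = 3.98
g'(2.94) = 8.35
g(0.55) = 0.76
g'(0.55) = 0.06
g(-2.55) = -46.99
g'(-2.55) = 40.36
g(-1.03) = -7.90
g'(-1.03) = 13.39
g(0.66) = 0.74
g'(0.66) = -0.31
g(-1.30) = -12.01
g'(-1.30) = 17.17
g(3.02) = 4.68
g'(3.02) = 9.22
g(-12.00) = -2268.00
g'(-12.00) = 519.00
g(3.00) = 4.50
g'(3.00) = 9.00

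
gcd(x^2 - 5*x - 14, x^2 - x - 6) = x + 2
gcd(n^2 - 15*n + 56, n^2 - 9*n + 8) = n - 8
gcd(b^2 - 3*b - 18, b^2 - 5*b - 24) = b + 3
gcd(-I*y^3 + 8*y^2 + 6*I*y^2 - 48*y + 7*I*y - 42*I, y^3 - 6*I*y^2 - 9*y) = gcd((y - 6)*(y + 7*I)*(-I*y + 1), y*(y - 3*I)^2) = 1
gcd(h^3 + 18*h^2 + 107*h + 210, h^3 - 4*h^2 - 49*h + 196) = h + 7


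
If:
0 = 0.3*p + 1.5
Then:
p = -5.00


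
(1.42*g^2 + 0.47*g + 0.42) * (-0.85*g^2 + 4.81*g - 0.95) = -1.207*g^4 + 6.4307*g^3 + 0.5547*g^2 + 1.5737*g - 0.399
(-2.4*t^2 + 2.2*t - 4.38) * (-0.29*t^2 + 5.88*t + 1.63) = 0.696*t^4 - 14.75*t^3 + 10.2942*t^2 - 22.1684*t - 7.1394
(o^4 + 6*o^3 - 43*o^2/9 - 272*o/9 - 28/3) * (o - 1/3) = o^5 + 17*o^4/3 - 61*o^3/9 - 773*o^2/27 + 20*o/27 + 28/9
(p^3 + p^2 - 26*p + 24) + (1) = p^3 + p^2 - 26*p + 25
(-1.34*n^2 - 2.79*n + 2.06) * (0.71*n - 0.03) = -0.9514*n^3 - 1.9407*n^2 + 1.5463*n - 0.0618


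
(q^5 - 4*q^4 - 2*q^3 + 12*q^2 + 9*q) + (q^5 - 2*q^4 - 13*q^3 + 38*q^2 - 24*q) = 2*q^5 - 6*q^4 - 15*q^3 + 50*q^2 - 15*q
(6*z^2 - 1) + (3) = 6*z^2 + 2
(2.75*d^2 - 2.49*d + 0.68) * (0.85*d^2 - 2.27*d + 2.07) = 2.3375*d^4 - 8.359*d^3 + 11.9228*d^2 - 6.6979*d + 1.4076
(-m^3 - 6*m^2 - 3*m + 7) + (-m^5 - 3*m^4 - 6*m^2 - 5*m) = -m^5 - 3*m^4 - m^3 - 12*m^2 - 8*m + 7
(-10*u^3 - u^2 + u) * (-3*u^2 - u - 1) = 30*u^5 + 13*u^4 + 8*u^3 - u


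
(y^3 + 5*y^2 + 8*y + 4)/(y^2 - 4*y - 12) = (y^2 + 3*y + 2)/(y - 6)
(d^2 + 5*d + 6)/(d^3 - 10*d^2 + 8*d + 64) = (d + 3)/(d^2 - 12*d + 32)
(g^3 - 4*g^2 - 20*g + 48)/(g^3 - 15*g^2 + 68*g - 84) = (g + 4)/(g - 7)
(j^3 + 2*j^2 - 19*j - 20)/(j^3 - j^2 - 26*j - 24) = (j^2 + j - 20)/(j^2 - 2*j - 24)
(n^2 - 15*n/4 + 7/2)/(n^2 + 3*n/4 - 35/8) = 2*(n - 2)/(2*n + 5)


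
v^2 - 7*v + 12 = (v - 4)*(v - 3)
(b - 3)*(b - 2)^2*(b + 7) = b^4 - 33*b^2 + 100*b - 84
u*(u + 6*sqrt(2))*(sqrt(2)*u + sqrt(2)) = sqrt(2)*u^3 + sqrt(2)*u^2 + 12*u^2 + 12*u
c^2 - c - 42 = (c - 7)*(c + 6)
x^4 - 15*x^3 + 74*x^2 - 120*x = x*(x - 6)*(x - 5)*(x - 4)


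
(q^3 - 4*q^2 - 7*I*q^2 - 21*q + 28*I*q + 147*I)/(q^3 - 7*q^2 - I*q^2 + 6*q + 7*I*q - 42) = (q^2 + q*(3 - 7*I) - 21*I)/(q^2 - I*q + 6)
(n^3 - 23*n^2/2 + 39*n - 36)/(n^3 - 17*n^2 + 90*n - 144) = (n^2 - 11*n/2 + 6)/(n^2 - 11*n + 24)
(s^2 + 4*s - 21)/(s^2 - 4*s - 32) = (-s^2 - 4*s + 21)/(-s^2 + 4*s + 32)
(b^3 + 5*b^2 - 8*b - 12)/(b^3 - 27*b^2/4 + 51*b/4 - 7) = 4*(b^3 + 5*b^2 - 8*b - 12)/(4*b^3 - 27*b^2 + 51*b - 28)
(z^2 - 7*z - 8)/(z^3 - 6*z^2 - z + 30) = (z^2 - 7*z - 8)/(z^3 - 6*z^2 - z + 30)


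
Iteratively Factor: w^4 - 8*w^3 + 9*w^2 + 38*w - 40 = (w - 1)*(w^3 - 7*w^2 + 2*w + 40) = (w - 1)*(w + 2)*(w^2 - 9*w + 20) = (w - 4)*(w - 1)*(w + 2)*(w - 5)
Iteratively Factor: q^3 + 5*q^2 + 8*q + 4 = (q + 2)*(q^2 + 3*q + 2) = (q + 1)*(q + 2)*(q + 2)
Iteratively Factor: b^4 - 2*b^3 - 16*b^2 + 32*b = (b - 2)*(b^3 - 16*b) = (b - 4)*(b - 2)*(b^2 + 4*b) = b*(b - 4)*(b - 2)*(b + 4)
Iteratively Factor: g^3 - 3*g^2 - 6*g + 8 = (g - 4)*(g^2 + g - 2) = (g - 4)*(g + 2)*(g - 1)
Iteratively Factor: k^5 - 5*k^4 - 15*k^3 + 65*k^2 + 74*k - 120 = (k - 5)*(k^4 - 15*k^2 - 10*k + 24) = (k - 5)*(k - 4)*(k^3 + 4*k^2 + k - 6) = (k - 5)*(k - 4)*(k - 1)*(k^2 + 5*k + 6) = (k - 5)*(k - 4)*(k - 1)*(k + 2)*(k + 3)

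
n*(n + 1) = n^2 + n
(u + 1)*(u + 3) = u^2 + 4*u + 3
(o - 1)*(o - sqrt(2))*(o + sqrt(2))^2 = o^4 - o^3 + sqrt(2)*o^3 - 2*o^2 - sqrt(2)*o^2 - 2*sqrt(2)*o + 2*o + 2*sqrt(2)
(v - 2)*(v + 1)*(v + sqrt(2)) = v^3 - v^2 + sqrt(2)*v^2 - 2*v - sqrt(2)*v - 2*sqrt(2)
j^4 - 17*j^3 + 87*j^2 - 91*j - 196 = (j - 7)^2*(j - 4)*(j + 1)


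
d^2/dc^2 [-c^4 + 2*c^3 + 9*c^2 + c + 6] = -12*c^2 + 12*c + 18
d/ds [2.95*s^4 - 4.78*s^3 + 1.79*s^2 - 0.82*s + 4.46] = 11.8*s^3 - 14.34*s^2 + 3.58*s - 0.82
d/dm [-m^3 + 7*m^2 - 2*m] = -3*m^2 + 14*m - 2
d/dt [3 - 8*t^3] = -24*t^2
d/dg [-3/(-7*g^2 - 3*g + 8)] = 3*(-14*g - 3)/(7*g^2 + 3*g - 8)^2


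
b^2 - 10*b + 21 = (b - 7)*(b - 3)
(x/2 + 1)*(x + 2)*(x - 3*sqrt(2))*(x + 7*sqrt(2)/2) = x^4/2 + sqrt(2)*x^3/4 + 2*x^3 - 17*x^2/2 + sqrt(2)*x^2 - 42*x + sqrt(2)*x - 42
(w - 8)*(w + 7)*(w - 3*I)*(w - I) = w^4 - w^3 - 4*I*w^3 - 59*w^2 + 4*I*w^2 + 3*w + 224*I*w + 168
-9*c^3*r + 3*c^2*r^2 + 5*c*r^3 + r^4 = r*(-c + r)*(3*c + r)^2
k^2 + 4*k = k*(k + 4)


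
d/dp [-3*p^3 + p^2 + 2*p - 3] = -9*p^2 + 2*p + 2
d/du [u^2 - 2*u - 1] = 2*u - 2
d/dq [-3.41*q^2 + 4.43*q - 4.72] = 4.43 - 6.82*q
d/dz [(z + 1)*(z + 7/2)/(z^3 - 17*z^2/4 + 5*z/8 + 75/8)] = 16*(-4*z^4 - 36*z^3 + 37*z^2 + 194*z + 160)/(64*z^6 - 544*z^5 + 1236*z^4 + 860*z^3 - 5075*z^2 + 750*z + 5625)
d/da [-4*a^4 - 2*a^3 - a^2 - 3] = 2*a*(-8*a^2 - 3*a - 1)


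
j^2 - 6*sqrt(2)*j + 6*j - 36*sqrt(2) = (j + 6)*(j - 6*sqrt(2))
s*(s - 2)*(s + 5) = s^3 + 3*s^2 - 10*s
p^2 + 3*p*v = p*(p + 3*v)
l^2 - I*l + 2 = (l - 2*I)*(l + I)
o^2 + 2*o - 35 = (o - 5)*(o + 7)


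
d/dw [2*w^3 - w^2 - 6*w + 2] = 6*w^2 - 2*w - 6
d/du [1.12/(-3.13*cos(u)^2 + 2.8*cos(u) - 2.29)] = (3.136 - 7.0112*cos(u))*sin(u)/(3.13*cos(u)^2 - 2.8*cos(u) + 2.29)^2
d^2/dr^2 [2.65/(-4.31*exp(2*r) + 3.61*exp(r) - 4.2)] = (-2.65*(8.62*exp(r) - 3.61)*(17.24*exp(r) - 7.22)*exp(r) + (45.686*exp(r) - 9.5665)*(4.31*exp(2*r) - 3.61*exp(r) + 4.2))*exp(r)/(4.31*exp(2*r) - 3.61*exp(r) + 4.2)^3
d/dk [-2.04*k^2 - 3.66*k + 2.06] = -4.08*k - 3.66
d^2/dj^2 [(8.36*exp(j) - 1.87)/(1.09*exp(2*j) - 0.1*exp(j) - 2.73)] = (9.93251600000002*exp(4*j) - 7.975748*exp(3*j) + 149.872602*exp(2*j) - 24.559216*exp(j) + 62.816754)*exp(j)/(1.295029*exp(6*j) - 0.35643*exp(5*j) - 9.697839*exp(4*j) + 1.78442*exp(3*j) + 24.289083*exp(2*j) - 2.23587*exp(j) - 20.346417)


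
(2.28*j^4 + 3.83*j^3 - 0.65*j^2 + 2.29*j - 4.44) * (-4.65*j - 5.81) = -10.602*j^5 - 31.0563*j^4 - 19.2298*j^3 - 6.872*j^2 + 7.3411*j + 25.7964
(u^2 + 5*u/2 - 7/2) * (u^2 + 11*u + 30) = u^4 + 27*u^3/2 + 54*u^2 + 73*u/2 - 105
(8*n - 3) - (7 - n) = 9*n - 10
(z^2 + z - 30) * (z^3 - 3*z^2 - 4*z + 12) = z^5 - 2*z^4 - 37*z^3 + 98*z^2 + 132*z - 360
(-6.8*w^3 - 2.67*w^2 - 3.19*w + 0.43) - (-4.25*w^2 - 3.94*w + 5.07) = -6.8*w^3 + 1.58*w^2 + 0.75*w - 4.64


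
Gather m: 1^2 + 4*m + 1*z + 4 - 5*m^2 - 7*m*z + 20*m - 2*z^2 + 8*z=-5*m^2 + m*(24 - 7*z) - 2*z^2 + 9*z + 5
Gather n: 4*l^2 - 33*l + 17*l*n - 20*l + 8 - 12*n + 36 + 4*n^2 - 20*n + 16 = 4*l^2 - 53*l + 4*n^2 + n*(17*l - 32) + 60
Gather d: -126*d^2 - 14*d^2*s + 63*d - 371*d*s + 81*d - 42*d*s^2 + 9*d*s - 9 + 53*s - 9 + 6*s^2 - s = d^2*(-14*s - 126) + d*(-42*s^2 - 362*s + 144) + 6*s^2 + 52*s - 18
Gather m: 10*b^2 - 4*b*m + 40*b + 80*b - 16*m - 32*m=10*b^2 + 120*b + m*(-4*b - 48)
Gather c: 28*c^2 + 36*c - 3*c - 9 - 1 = 28*c^2 + 33*c - 10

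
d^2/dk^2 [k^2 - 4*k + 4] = 2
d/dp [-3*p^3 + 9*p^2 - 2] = 9*p*(2 - p)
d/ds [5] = 0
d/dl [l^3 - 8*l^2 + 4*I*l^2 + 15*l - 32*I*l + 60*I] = 3*l^2 + 8*l*(-2 + I) + 15 - 32*I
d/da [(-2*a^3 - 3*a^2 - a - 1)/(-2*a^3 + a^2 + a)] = (-8*a^4 - 8*a^3 - 8*a^2 + 2*a + 1)/(a^2*(4*a^4 - 4*a^3 - 3*a^2 + 2*a + 1))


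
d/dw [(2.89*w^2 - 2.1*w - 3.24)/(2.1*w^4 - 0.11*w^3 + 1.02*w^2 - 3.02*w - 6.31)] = (-12.138*w^5 + 13.5479*w^4 + 26.754*w^3 - 7.655*w^2 - 29.8622*w + 3.4662)/(4.41*w^8 - 0.462*w^7 + 4.2961*w^6 - 12.9084*w^5 - 24.7972*w^4 - 4.7726*w^3 - 3.752*w^2 + 38.1124*w + 39.8161)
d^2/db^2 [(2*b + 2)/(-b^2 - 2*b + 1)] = 4*(b + 1)*(3*b^2 + 6*b - 4*(b + 1)^2 - 3)/(b^2 + 2*b - 1)^3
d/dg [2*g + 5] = 2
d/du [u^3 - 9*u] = 3*u^2 - 9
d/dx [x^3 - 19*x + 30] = 3*x^2 - 19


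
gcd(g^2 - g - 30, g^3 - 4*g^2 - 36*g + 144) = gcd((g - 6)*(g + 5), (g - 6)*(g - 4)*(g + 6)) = g - 6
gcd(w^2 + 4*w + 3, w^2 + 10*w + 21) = w + 3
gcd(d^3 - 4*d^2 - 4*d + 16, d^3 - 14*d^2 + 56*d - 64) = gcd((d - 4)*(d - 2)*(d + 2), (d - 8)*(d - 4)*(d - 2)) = d^2 - 6*d + 8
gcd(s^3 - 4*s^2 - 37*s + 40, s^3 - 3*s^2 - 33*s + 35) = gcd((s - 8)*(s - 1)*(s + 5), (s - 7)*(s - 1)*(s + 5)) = s^2 + 4*s - 5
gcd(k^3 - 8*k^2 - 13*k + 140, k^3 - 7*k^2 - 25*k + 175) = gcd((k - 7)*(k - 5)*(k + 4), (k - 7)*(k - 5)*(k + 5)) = k^2 - 12*k + 35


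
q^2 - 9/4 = (q - 3/2)*(q + 3/2)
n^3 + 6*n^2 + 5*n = n*(n + 1)*(n + 5)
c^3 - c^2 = c^2*(c - 1)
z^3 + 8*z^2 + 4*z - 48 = (z - 2)*(z + 4)*(z + 6)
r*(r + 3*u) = r^2 + 3*r*u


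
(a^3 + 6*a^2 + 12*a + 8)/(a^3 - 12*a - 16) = (a + 2)/(a - 4)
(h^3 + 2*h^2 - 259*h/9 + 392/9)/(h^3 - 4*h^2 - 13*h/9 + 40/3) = (3*h^2 + 14*h - 49)/(3*h^2 - 4*h - 15)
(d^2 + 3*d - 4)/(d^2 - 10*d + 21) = (d^2 + 3*d - 4)/(d^2 - 10*d + 21)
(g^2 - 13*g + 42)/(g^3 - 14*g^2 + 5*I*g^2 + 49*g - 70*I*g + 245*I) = (g - 6)/(g^2 + g*(-7 + 5*I) - 35*I)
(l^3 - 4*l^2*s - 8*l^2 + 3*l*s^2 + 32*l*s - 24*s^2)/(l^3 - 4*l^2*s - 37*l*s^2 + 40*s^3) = (-l^2 + 3*l*s + 8*l - 24*s)/(-l^2 + 3*l*s + 40*s^2)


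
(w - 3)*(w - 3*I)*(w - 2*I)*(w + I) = w^4 - 3*w^3 - 4*I*w^3 - w^2 + 12*I*w^2 + 3*w - 6*I*w + 18*I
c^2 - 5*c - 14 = (c - 7)*(c + 2)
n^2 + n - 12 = (n - 3)*(n + 4)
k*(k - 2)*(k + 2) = k^3 - 4*k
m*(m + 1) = m^2 + m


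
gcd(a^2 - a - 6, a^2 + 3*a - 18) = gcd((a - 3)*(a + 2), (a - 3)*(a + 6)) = a - 3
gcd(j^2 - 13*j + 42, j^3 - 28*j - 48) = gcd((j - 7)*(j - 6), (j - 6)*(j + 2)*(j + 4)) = j - 6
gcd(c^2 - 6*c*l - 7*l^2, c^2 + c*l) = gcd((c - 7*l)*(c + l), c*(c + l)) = c + l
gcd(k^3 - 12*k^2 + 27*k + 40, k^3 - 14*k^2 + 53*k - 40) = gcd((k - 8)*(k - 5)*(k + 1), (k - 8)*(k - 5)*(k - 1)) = k^2 - 13*k + 40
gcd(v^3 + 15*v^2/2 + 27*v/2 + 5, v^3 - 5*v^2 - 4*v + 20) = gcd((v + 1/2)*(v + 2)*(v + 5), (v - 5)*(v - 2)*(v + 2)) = v + 2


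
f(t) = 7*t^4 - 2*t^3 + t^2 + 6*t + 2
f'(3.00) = 714.00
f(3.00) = 542.00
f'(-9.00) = -20910.00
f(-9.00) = 47414.00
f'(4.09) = 1829.51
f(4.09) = 1865.24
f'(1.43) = 78.47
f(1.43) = 36.05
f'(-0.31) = 3.97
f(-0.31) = 0.36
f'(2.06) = 229.43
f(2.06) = 127.18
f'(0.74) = 15.54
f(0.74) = 8.28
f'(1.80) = 153.46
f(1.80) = 77.86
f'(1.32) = 62.58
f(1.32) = 28.31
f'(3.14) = 819.98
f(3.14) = 649.26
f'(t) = 28*t^3 - 6*t^2 + 2*t + 6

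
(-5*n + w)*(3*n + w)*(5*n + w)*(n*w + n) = -75*n^4*w - 75*n^4 - 25*n^3*w^2 - 25*n^3*w + 3*n^2*w^3 + 3*n^2*w^2 + n*w^4 + n*w^3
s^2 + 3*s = s*(s + 3)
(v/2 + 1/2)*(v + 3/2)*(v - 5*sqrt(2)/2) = v^3/2 - 5*sqrt(2)*v^2/4 + 5*v^2/4 - 25*sqrt(2)*v/8 + 3*v/4 - 15*sqrt(2)/8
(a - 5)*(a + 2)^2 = a^3 - a^2 - 16*a - 20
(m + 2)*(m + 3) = m^2 + 5*m + 6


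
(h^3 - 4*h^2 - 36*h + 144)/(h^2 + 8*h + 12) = (h^2 - 10*h + 24)/(h + 2)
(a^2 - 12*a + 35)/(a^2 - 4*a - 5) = (a - 7)/(a + 1)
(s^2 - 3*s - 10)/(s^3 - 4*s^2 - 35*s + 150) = (s + 2)/(s^2 + s - 30)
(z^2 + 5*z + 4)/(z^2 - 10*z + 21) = (z^2 + 5*z + 4)/(z^2 - 10*z + 21)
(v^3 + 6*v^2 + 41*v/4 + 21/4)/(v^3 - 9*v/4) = (2*v^2 + 9*v + 7)/(v*(2*v - 3))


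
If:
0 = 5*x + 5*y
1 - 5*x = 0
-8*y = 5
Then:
No Solution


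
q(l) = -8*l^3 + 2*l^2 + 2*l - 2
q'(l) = -24*l^2 + 4*l + 2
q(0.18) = -1.62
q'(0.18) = 1.94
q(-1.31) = 16.80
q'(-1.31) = -44.43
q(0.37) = -1.39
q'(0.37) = 0.19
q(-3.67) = 413.04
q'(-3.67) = -335.93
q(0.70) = -2.36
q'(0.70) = -6.96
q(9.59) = -6854.68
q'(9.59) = -2166.87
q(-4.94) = 1001.36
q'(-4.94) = -603.45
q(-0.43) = -1.85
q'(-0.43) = -4.16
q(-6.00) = 1786.00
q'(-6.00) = -886.00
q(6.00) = -1646.00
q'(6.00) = -838.00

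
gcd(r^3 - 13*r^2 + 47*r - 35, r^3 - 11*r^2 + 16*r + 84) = r - 7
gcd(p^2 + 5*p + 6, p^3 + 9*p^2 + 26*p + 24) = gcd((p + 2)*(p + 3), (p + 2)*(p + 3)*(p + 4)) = p^2 + 5*p + 6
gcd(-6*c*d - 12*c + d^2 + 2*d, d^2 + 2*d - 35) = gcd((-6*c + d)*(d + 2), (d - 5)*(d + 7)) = 1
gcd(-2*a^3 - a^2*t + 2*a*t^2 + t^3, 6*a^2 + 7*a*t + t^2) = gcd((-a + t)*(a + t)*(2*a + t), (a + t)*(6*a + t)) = a + t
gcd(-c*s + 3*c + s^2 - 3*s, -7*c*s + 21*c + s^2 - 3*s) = s - 3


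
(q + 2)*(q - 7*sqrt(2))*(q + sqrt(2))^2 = q^4 - 5*sqrt(2)*q^3 + 2*q^3 - 26*q^2 - 10*sqrt(2)*q^2 - 52*q - 14*sqrt(2)*q - 28*sqrt(2)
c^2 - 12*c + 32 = (c - 8)*(c - 4)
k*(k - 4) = k^2 - 4*k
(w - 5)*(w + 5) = w^2 - 25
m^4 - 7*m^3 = m^3*(m - 7)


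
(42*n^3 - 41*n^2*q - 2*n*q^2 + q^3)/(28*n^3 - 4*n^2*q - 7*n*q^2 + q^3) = (-6*n^2 + 5*n*q + q^2)/(-4*n^2 + q^2)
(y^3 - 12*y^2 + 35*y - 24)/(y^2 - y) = y - 11 + 24/y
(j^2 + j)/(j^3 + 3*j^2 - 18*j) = (j + 1)/(j^2 + 3*j - 18)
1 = 1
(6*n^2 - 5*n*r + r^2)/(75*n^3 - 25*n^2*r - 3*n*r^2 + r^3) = (-2*n + r)/(-25*n^2 + r^2)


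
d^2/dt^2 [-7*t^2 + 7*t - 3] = -14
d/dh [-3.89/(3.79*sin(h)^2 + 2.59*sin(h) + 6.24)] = (29.4862*sin(h) + 10.0751)*cos(h)/(3.79*sin(h)^2 + 2.59*sin(h) + 6.24)^2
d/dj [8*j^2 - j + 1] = 16*j - 1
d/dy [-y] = -1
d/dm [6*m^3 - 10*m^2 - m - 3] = 18*m^2 - 20*m - 1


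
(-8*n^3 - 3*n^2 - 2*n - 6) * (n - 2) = -8*n^4 + 13*n^3 + 4*n^2 - 2*n + 12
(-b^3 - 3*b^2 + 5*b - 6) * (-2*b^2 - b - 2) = 2*b^5 + 7*b^4 - 5*b^3 + 13*b^2 - 4*b + 12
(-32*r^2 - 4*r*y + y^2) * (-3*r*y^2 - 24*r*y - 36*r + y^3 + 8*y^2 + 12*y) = 96*r^3*y^2 + 768*r^3*y + 1152*r^3 - 20*r^2*y^3 - 160*r^2*y^2 - 240*r^2*y - 7*r*y^4 - 56*r*y^3 - 84*r*y^2 + y^5 + 8*y^4 + 12*y^3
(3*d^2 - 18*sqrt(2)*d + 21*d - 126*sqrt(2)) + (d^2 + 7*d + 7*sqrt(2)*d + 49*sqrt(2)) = 4*d^2 - 11*sqrt(2)*d + 28*d - 77*sqrt(2)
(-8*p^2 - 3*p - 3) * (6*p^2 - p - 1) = -48*p^4 - 10*p^3 - 7*p^2 + 6*p + 3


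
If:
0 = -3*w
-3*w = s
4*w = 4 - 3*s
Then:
No Solution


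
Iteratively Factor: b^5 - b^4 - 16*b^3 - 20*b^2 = (b)*(b^4 - b^3 - 16*b^2 - 20*b) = b*(b - 5)*(b^3 + 4*b^2 + 4*b) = b^2*(b - 5)*(b^2 + 4*b + 4) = b^2*(b - 5)*(b + 2)*(b + 2)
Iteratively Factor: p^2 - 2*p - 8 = (p + 2)*(p - 4)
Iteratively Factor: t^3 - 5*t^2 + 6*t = (t)*(t^2 - 5*t + 6) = t*(t - 2)*(t - 3)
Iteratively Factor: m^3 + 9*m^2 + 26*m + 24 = (m + 3)*(m^2 + 6*m + 8) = (m + 3)*(m + 4)*(m + 2)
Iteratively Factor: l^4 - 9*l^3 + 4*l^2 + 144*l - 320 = (l - 4)*(l^3 - 5*l^2 - 16*l + 80) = (l - 4)^2*(l^2 - l - 20) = (l - 5)*(l - 4)^2*(l + 4)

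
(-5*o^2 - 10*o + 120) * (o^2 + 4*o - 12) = -5*o^4 - 30*o^3 + 140*o^2 + 600*o - 1440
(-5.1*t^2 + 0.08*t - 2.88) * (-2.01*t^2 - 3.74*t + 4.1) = 10.251*t^4 + 18.9132*t^3 - 15.4204*t^2 + 11.0992*t - 11.808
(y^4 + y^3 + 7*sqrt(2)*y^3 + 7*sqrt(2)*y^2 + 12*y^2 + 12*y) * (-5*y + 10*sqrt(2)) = -5*y^5 - 25*sqrt(2)*y^4 - 5*y^4 - 25*sqrt(2)*y^3 + 80*y^3 + 80*y^2 + 120*sqrt(2)*y^2 + 120*sqrt(2)*y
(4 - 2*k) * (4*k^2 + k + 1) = -8*k^3 + 14*k^2 + 2*k + 4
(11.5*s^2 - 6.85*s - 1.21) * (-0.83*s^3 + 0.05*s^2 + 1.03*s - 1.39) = -9.545*s^5 + 6.2605*s^4 + 12.5068*s^3 - 23.101*s^2 + 8.2752*s + 1.6819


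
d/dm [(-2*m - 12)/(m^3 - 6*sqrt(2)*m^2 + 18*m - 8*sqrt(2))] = 2*(-m^3 + 6*sqrt(2)*m^2 - 18*m + 3*(m + 6)*(m^2 - 4*sqrt(2)*m + 6) + 8*sqrt(2))/(m^3 - 6*sqrt(2)*m^2 + 18*m - 8*sqrt(2))^2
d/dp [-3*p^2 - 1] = -6*p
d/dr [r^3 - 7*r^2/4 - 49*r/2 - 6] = 3*r^2 - 7*r/2 - 49/2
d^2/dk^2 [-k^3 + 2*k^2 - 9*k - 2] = 4 - 6*k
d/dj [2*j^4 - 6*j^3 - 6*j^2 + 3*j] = 8*j^3 - 18*j^2 - 12*j + 3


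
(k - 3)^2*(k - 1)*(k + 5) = k^4 - 2*k^3 - 20*k^2 + 66*k - 45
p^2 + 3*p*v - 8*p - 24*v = (p - 8)*(p + 3*v)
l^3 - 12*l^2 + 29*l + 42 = (l - 7)*(l - 6)*(l + 1)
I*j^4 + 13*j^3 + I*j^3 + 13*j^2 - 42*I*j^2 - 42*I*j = j*(j - 7*I)*(j - 6*I)*(I*j + I)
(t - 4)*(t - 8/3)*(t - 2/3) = t^3 - 22*t^2/3 + 136*t/9 - 64/9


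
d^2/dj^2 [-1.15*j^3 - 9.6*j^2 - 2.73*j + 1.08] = -6.9*j - 19.2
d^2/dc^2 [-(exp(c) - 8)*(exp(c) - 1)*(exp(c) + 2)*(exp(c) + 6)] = (-16*exp(3*c) + 9*exp(2*c) + 208*exp(c) + 44)*exp(c)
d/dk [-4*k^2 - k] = -8*k - 1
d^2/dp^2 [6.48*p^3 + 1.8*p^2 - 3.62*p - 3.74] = 38.88*p + 3.6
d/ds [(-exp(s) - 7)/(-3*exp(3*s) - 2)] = (-9*(exp(s) + 7)*exp(2*s) + 3*exp(3*s) + 2)*exp(s)/(3*exp(3*s) + 2)^2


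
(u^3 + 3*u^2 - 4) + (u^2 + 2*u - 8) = u^3 + 4*u^2 + 2*u - 12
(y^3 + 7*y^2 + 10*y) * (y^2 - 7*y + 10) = y^5 - 29*y^3 + 100*y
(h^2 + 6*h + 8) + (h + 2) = h^2 + 7*h + 10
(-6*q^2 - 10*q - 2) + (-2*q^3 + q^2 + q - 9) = -2*q^3 - 5*q^2 - 9*q - 11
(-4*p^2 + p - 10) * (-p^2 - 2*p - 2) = 4*p^4 + 7*p^3 + 16*p^2 + 18*p + 20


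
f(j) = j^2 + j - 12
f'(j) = 2*j + 1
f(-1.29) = -11.63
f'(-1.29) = -1.58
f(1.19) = -9.39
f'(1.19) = 3.38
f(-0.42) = -12.24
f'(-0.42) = 0.16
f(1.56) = -8.01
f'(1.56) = 4.12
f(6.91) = 42.66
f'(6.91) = 14.82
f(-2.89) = -6.54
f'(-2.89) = -4.78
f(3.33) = 2.42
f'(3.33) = 7.66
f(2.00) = -6.00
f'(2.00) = 5.00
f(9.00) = 78.00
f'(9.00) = 19.00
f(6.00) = 30.00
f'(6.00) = 13.00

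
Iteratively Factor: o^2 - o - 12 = (o + 3)*(o - 4)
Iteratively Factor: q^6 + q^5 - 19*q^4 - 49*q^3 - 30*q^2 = (q + 1)*(q^5 - 19*q^3 - 30*q^2) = (q + 1)*(q + 3)*(q^4 - 3*q^3 - 10*q^2) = q*(q + 1)*(q + 3)*(q^3 - 3*q^2 - 10*q) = q*(q + 1)*(q + 2)*(q + 3)*(q^2 - 5*q) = q*(q - 5)*(q + 1)*(q + 2)*(q + 3)*(q)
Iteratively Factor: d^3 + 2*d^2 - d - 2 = (d + 2)*(d^2 - 1) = (d + 1)*(d + 2)*(d - 1)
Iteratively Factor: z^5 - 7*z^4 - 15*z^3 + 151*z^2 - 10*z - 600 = (z - 5)*(z^4 - 2*z^3 - 25*z^2 + 26*z + 120) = (z - 5)*(z + 2)*(z^3 - 4*z^2 - 17*z + 60) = (z - 5)*(z - 3)*(z + 2)*(z^2 - z - 20) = (z - 5)^2*(z - 3)*(z + 2)*(z + 4)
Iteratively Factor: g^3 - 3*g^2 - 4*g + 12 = (g - 3)*(g^2 - 4) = (g - 3)*(g + 2)*(g - 2)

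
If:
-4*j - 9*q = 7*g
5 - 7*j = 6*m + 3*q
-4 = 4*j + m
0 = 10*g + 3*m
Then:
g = -192/317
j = -477/317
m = 640/317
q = 1084/951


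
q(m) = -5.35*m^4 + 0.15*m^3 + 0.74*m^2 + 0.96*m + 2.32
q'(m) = -21.4*m^3 + 0.45*m^2 + 1.48*m + 0.96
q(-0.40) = 1.91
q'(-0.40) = 1.81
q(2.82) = -324.06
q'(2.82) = -471.20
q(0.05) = 2.37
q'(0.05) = 1.03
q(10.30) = -59960.10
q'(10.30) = -23320.41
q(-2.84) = -345.91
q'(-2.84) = 490.58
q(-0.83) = -0.59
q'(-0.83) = 12.28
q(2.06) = -87.59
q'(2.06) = -181.16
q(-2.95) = -403.10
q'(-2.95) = 549.90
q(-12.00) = -111099.44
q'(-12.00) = 37027.20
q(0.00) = 2.32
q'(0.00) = 0.96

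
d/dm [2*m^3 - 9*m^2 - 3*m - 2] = 6*m^2 - 18*m - 3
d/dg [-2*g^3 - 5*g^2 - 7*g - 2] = -6*g^2 - 10*g - 7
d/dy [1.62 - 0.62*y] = -0.620000000000000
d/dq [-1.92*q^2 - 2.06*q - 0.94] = -3.84*q - 2.06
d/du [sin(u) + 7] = cos(u)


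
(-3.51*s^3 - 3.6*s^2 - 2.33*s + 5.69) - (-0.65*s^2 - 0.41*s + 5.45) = -3.51*s^3 - 2.95*s^2 - 1.92*s + 0.24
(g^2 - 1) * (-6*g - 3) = -6*g^3 - 3*g^2 + 6*g + 3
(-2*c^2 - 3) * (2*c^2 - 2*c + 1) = -4*c^4 + 4*c^3 - 8*c^2 + 6*c - 3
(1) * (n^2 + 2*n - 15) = n^2 + 2*n - 15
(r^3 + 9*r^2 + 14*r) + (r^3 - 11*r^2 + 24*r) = 2*r^3 - 2*r^2 + 38*r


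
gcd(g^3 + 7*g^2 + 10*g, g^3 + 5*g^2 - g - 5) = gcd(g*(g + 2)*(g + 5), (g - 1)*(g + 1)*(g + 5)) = g + 5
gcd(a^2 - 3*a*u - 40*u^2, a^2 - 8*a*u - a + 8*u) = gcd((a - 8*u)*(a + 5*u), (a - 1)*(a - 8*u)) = -a + 8*u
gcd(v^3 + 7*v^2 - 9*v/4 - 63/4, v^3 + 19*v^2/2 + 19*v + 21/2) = v^2 + 17*v/2 + 21/2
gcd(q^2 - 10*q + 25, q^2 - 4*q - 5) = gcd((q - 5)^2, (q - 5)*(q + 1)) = q - 5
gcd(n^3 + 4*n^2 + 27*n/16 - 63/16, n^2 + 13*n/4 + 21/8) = n + 7/4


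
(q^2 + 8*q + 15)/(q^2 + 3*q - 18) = (q^2 + 8*q + 15)/(q^2 + 3*q - 18)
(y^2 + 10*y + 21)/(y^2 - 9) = (y + 7)/(y - 3)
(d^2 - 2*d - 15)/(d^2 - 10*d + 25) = (d + 3)/(d - 5)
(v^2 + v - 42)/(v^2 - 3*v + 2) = (v^2 + v - 42)/(v^2 - 3*v + 2)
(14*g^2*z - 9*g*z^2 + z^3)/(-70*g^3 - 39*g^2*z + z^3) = z*(-2*g + z)/(10*g^2 + 7*g*z + z^2)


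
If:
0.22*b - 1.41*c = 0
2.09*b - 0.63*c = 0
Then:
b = 0.00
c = 0.00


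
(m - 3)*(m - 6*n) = m^2 - 6*m*n - 3*m + 18*n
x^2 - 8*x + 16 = (x - 4)^2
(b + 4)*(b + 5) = b^2 + 9*b + 20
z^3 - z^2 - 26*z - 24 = (z - 6)*(z + 1)*(z + 4)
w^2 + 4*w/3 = w*(w + 4/3)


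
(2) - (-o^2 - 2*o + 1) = o^2 + 2*o + 1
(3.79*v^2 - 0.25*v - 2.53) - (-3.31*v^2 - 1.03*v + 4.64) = 7.1*v^2 + 0.78*v - 7.17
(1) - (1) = 0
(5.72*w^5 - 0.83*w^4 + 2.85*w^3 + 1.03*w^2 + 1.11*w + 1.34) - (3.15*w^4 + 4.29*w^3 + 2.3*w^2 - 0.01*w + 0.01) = 5.72*w^5 - 3.98*w^4 - 1.44*w^3 - 1.27*w^2 + 1.12*w + 1.33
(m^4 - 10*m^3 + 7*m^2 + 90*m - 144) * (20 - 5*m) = -5*m^5 + 70*m^4 - 235*m^3 - 310*m^2 + 2520*m - 2880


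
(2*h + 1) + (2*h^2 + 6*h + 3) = 2*h^2 + 8*h + 4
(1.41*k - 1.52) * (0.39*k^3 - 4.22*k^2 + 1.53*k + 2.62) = 0.5499*k^4 - 6.543*k^3 + 8.5717*k^2 + 1.3686*k - 3.9824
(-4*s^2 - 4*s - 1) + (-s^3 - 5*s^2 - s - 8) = -s^3 - 9*s^2 - 5*s - 9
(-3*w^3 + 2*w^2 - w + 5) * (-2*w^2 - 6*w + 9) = 6*w^5 + 14*w^4 - 37*w^3 + 14*w^2 - 39*w + 45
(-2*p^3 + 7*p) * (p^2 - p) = -2*p^5 + 2*p^4 + 7*p^3 - 7*p^2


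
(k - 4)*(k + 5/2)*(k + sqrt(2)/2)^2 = k^4 - 3*k^3/2 + sqrt(2)*k^3 - 19*k^2/2 - 3*sqrt(2)*k^2/2 - 10*sqrt(2)*k - 3*k/4 - 5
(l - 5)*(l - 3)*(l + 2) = l^3 - 6*l^2 - l + 30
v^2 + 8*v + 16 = (v + 4)^2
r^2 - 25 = (r - 5)*(r + 5)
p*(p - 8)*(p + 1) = p^3 - 7*p^2 - 8*p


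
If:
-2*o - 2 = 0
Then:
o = -1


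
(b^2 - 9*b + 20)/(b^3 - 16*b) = (b - 5)/(b*(b + 4))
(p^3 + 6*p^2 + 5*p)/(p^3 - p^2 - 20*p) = (p^2 + 6*p + 5)/(p^2 - p - 20)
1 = 1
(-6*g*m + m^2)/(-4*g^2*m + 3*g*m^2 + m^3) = (-6*g + m)/(-4*g^2 + 3*g*m + m^2)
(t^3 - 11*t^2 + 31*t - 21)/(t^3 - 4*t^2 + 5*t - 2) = (t^2 - 10*t + 21)/(t^2 - 3*t + 2)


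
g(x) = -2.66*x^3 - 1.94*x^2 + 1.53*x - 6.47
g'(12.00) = -1194.15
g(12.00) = -4863.95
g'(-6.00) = -262.47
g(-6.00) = 489.07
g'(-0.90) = -1.44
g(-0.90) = -7.48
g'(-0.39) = 1.83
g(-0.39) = -7.20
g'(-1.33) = -7.43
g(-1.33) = -5.68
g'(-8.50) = -542.04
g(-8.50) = 1473.93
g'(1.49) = -21.97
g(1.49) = -17.30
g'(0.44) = -1.72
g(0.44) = -6.40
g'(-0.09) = 1.81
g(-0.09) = -6.62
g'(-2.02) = -23.19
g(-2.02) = 4.45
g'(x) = -7.98*x^2 - 3.88*x + 1.53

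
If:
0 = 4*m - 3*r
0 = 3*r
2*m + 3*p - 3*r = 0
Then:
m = 0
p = 0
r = 0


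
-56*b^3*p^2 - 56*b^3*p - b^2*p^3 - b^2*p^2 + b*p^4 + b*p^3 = p*(-8*b + p)*(7*b + p)*(b*p + b)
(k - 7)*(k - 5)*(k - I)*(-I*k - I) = -I*k^4 - k^3 + 11*I*k^3 + 11*k^2 - 23*I*k^2 - 23*k - 35*I*k - 35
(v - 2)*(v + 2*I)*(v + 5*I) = v^3 - 2*v^2 + 7*I*v^2 - 10*v - 14*I*v + 20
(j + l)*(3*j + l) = 3*j^2 + 4*j*l + l^2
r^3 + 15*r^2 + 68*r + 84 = (r + 2)*(r + 6)*(r + 7)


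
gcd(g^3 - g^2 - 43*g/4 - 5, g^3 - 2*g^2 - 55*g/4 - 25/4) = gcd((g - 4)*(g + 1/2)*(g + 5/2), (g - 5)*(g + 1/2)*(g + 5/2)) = g^2 + 3*g + 5/4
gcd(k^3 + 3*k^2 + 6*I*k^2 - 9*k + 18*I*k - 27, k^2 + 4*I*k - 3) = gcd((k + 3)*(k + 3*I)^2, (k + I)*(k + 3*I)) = k + 3*I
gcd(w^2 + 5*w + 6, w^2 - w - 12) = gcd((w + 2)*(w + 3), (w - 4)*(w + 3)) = w + 3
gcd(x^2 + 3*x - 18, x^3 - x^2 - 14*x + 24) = x - 3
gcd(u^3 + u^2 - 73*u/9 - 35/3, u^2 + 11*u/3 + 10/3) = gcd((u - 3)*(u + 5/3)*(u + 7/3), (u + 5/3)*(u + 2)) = u + 5/3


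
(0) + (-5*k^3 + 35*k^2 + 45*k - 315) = -5*k^3 + 35*k^2 + 45*k - 315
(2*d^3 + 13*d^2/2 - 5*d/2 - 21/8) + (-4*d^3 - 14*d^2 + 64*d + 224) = -2*d^3 - 15*d^2/2 + 123*d/2 + 1771/8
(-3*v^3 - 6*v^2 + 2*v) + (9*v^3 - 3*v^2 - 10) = 6*v^3 - 9*v^2 + 2*v - 10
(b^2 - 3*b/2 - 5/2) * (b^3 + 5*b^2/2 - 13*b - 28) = b^5 + b^4 - 77*b^3/4 - 59*b^2/4 + 149*b/2 + 70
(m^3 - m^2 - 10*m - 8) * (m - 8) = m^4 - 9*m^3 - 2*m^2 + 72*m + 64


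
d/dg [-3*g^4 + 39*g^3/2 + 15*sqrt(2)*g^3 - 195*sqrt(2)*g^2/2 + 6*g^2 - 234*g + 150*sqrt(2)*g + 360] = -12*g^3 + 117*g^2/2 + 45*sqrt(2)*g^2 - 195*sqrt(2)*g + 12*g - 234 + 150*sqrt(2)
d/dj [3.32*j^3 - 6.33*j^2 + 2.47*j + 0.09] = 9.96*j^2 - 12.66*j + 2.47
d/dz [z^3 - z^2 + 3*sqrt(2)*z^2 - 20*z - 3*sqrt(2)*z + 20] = 3*z^2 - 2*z + 6*sqrt(2)*z - 20 - 3*sqrt(2)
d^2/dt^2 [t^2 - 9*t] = 2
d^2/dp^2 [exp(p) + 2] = exp(p)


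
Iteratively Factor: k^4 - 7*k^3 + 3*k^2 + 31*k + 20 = (k + 1)*(k^3 - 8*k^2 + 11*k + 20) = (k + 1)^2*(k^2 - 9*k + 20) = (k - 4)*(k + 1)^2*(k - 5)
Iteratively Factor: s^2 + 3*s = (s)*(s + 3)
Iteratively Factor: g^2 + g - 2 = (g + 2)*(g - 1)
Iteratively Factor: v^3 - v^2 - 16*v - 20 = (v + 2)*(v^2 - 3*v - 10) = (v - 5)*(v + 2)*(v + 2)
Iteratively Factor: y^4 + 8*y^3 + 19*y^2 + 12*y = (y)*(y^3 + 8*y^2 + 19*y + 12) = y*(y + 1)*(y^2 + 7*y + 12) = y*(y + 1)*(y + 3)*(y + 4)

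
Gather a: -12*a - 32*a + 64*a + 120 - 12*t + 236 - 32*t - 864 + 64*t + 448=20*a + 20*t - 60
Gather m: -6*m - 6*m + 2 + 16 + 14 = 32 - 12*m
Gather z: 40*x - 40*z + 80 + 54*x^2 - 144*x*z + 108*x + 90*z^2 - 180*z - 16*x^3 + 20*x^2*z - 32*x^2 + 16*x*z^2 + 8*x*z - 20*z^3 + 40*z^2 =-16*x^3 + 22*x^2 + 148*x - 20*z^3 + z^2*(16*x + 130) + z*(20*x^2 - 136*x - 220) + 80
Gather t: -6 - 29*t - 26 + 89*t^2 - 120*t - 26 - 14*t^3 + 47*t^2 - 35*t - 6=-14*t^3 + 136*t^2 - 184*t - 64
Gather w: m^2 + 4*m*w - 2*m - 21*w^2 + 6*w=m^2 - 2*m - 21*w^2 + w*(4*m + 6)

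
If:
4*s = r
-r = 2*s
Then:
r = 0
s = 0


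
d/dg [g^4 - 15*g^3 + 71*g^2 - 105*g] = 4*g^3 - 45*g^2 + 142*g - 105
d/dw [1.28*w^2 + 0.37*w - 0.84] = 2.56*w + 0.37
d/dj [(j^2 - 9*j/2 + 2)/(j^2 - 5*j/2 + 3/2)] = (8*j^2 - 4*j - 7)/(4*j^4 - 20*j^3 + 37*j^2 - 30*j + 9)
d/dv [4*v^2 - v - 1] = 8*v - 1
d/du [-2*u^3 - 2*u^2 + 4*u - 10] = -6*u^2 - 4*u + 4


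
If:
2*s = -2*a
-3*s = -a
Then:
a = 0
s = 0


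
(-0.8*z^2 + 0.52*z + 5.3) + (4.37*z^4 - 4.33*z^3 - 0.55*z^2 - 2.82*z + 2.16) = 4.37*z^4 - 4.33*z^3 - 1.35*z^2 - 2.3*z + 7.46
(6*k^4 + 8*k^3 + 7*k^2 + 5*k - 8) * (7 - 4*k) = -24*k^5 + 10*k^4 + 28*k^3 + 29*k^2 + 67*k - 56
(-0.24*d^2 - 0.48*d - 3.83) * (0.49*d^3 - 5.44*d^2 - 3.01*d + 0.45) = -0.1176*d^5 + 1.0704*d^4 + 1.4569*d^3 + 22.172*d^2 + 11.3123*d - 1.7235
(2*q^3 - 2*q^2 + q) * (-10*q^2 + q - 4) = -20*q^5 + 22*q^4 - 20*q^3 + 9*q^2 - 4*q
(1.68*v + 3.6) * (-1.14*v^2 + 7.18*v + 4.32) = -1.9152*v^3 + 7.9584*v^2 + 33.1056*v + 15.552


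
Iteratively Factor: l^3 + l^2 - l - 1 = (l + 1)*(l^2 - 1) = (l - 1)*(l + 1)*(l + 1)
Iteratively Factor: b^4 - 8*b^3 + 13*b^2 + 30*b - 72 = (b - 3)*(b^3 - 5*b^2 - 2*b + 24) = (b - 4)*(b - 3)*(b^2 - b - 6) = (b - 4)*(b - 3)*(b + 2)*(b - 3)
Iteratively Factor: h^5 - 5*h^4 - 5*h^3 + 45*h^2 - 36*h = (h - 1)*(h^4 - 4*h^3 - 9*h^2 + 36*h) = (h - 3)*(h - 1)*(h^3 - h^2 - 12*h) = h*(h - 3)*(h - 1)*(h^2 - h - 12) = h*(h - 3)*(h - 1)*(h + 3)*(h - 4)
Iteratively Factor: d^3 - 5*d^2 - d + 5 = (d - 5)*(d^2 - 1) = (d - 5)*(d - 1)*(d + 1)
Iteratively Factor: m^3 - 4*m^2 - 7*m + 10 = (m - 1)*(m^2 - 3*m - 10) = (m - 5)*(m - 1)*(m + 2)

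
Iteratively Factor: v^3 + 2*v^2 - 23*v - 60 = (v + 3)*(v^2 - v - 20) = (v - 5)*(v + 3)*(v + 4)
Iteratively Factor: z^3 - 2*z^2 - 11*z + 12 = (z + 3)*(z^2 - 5*z + 4) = (z - 1)*(z + 3)*(z - 4)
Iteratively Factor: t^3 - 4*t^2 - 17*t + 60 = (t - 3)*(t^2 - t - 20) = (t - 3)*(t + 4)*(t - 5)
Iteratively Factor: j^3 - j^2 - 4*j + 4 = (j + 2)*(j^2 - 3*j + 2) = (j - 2)*(j + 2)*(j - 1)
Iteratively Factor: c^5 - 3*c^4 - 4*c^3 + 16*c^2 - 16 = (c - 2)*(c^4 - c^3 - 6*c^2 + 4*c + 8) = (c - 2)*(c + 1)*(c^3 - 2*c^2 - 4*c + 8) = (c - 2)^2*(c + 1)*(c^2 - 4) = (c - 2)^3*(c + 1)*(c + 2)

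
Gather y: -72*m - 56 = -72*m - 56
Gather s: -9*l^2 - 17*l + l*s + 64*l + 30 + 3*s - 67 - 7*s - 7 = -9*l^2 + 47*l + s*(l - 4) - 44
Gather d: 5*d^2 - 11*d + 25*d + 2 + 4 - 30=5*d^2 + 14*d - 24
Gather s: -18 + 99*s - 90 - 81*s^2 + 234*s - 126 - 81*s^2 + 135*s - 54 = -162*s^2 + 468*s - 288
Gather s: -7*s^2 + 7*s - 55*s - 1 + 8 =-7*s^2 - 48*s + 7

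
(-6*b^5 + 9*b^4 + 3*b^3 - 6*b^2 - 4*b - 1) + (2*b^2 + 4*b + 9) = -6*b^5 + 9*b^4 + 3*b^3 - 4*b^2 + 8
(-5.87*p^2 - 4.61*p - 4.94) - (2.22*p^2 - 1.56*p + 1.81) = -8.09*p^2 - 3.05*p - 6.75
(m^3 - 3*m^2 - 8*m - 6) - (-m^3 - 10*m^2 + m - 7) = 2*m^3 + 7*m^2 - 9*m + 1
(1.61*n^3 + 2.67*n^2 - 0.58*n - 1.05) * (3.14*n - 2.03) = 5.0554*n^4 + 5.1155*n^3 - 7.2413*n^2 - 2.1196*n + 2.1315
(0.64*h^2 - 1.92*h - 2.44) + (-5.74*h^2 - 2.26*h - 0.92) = -5.1*h^2 - 4.18*h - 3.36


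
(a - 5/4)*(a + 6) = a^2 + 19*a/4 - 15/2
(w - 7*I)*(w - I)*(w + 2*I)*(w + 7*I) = w^4 + I*w^3 + 51*w^2 + 49*I*w + 98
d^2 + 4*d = d*(d + 4)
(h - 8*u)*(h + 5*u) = h^2 - 3*h*u - 40*u^2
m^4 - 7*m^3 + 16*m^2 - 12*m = m*(m - 3)*(m - 2)^2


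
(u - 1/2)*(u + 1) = u^2 + u/2 - 1/2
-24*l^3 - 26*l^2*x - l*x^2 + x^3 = (-6*l + x)*(l + x)*(4*l + x)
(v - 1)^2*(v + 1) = v^3 - v^2 - v + 1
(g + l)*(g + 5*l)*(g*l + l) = g^3*l + 6*g^2*l^2 + g^2*l + 5*g*l^3 + 6*g*l^2 + 5*l^3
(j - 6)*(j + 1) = j^2 - 5*j - 6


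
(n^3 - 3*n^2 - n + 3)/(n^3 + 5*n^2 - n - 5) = (n - 3)/(n + 5)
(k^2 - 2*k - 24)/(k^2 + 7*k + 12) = (k - 6)/(k + 3)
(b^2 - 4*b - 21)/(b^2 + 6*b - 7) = (b^2 - 4*b - 21)/(b^2 + 6*b - 7)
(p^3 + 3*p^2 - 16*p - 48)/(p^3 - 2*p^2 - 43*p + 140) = (p^2 + 7*p + 12)/(p^2 + 2*p - 35)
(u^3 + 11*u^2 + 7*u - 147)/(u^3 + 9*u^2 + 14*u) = (u^2 + 4*u - 21)/(u*(u + 2))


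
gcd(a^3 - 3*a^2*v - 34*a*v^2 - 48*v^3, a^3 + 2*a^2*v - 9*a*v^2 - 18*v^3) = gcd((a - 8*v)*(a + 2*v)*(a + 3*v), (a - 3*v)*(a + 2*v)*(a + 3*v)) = a^2 + 5*a*v + 6*v^2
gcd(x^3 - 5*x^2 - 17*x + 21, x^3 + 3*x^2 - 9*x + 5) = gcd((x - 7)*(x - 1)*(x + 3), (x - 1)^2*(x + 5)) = x - 1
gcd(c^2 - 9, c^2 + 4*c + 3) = c + 3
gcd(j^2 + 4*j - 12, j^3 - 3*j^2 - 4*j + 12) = j - 2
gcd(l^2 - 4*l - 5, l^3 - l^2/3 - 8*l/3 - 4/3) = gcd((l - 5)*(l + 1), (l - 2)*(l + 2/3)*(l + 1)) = l + 1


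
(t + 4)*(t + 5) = t^2 + 9*t + 20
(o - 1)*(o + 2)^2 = o^3 + 3*o^2 - 4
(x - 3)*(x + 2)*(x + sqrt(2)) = x^3 - x^2 + sqrt(2)*x^2 - 6*x - sqrt(2)*x - 6*sqrt(2)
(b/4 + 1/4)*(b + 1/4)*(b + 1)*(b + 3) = b^4/4 + 21*b^3/16 + 33*b^2/16 + 19*b/16 + 3/16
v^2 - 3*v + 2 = (v - 2)*(v - 1)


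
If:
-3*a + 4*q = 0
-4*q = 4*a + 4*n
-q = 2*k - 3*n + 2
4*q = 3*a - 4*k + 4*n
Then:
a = -4/5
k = 7/5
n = 7/5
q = -3/5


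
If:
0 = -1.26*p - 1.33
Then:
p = -1.06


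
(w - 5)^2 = w^2 - 10*w + 25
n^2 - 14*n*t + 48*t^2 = (n - 8*t)*(n - 6*t)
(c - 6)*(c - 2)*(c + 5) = c^3 - 3*c^2 - 28*c + 60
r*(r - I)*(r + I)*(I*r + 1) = I*r^4 + r^3 + I*r^2 + r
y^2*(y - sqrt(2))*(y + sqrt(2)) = y^4 - 2*y^2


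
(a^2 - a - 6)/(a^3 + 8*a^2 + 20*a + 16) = (a - 3)/(a^2 + 6*a + 8)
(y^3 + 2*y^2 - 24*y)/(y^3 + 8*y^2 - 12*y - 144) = y/(y + 6)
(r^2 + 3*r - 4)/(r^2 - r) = (r + 4)/r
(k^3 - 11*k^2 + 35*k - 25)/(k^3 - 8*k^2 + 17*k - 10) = (k - 5)/(k - 2)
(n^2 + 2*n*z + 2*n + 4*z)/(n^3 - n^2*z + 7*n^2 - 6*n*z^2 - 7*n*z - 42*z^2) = (-n - 2)/(-n^2 + 3*n*z - 7*n + 21*z)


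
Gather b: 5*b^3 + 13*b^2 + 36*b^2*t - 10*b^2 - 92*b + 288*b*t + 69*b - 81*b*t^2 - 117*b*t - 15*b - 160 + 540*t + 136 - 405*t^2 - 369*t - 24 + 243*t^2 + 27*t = 5*b^3 + b^2*(36*t + 3) + b*(-81*t^2 + 171*t - 38) - 162*t^2 + 198*t - 48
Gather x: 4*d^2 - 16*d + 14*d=4*d^2 - 2*d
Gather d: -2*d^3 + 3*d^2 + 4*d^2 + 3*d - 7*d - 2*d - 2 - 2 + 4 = -2*d^3 + 7*d^2 - 6*d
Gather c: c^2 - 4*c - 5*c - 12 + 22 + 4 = c^2 - 9*c + 14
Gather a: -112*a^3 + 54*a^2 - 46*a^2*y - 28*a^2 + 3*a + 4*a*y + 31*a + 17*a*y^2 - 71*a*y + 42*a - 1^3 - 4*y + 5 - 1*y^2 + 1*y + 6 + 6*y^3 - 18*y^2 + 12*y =-112*a^3 + a^2*(26 - 46*y) + a*(17*y^2 - 67*y + 76) + 6*y^3 - 19*y^2 + 9*y + 10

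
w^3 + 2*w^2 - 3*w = w*(w - 1)*(w + 3)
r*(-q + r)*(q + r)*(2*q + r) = -2*q^3*r - q^2*r^2 + 2*q*r^3 + r^4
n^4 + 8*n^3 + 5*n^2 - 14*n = n*(n - 1)*(n + 2)*(n + 7)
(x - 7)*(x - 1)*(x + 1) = x^3 - 7*x^2 - x + 7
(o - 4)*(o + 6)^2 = o^3 + 8*o^2 - 12*o - 144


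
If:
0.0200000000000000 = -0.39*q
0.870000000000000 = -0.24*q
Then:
No Solution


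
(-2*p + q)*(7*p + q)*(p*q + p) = -14*p^3*q - 14*p^3 + 5*p^2*q^2 + 5*p^2*q + p*q^3 + p*q^2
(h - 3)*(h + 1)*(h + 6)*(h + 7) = h^4 + 11*h^3 + 13*h^2 - 123*h - 126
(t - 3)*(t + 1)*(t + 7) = t^3 + 5*t^2 - 17*t - 21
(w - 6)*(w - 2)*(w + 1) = w^3 - 7*w^2 + 4*w + 12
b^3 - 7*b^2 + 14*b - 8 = (b - 4)*(b - 2)*(b - 1)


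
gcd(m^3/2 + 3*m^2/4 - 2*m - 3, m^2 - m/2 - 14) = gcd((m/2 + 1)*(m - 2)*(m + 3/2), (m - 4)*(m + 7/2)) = 1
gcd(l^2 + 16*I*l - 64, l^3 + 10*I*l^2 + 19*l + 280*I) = l + 8*I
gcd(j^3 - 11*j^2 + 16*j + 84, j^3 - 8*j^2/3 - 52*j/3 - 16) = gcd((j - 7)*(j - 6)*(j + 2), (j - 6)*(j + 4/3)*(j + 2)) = j^2 - 4*j - 12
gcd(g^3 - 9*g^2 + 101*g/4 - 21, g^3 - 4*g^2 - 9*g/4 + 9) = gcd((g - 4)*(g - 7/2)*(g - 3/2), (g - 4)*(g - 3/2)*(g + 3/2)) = g^2 - 11*g/2 + 6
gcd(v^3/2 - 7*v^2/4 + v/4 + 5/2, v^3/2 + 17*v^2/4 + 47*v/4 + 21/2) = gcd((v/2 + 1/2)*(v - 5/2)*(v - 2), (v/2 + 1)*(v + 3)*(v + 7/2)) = 1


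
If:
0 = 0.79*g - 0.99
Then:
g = 1.25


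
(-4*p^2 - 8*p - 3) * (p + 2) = -4*p^3 - 16*p^2 - 19*p - 6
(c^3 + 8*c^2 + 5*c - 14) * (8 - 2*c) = -2*c^4 - 8*c^3 + 54*c^2 + 68*c - 112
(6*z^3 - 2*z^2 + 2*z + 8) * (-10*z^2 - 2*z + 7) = -60*z^5 + 8*z^4 + 26*z^3 - 98*z^2 - 2*z + 56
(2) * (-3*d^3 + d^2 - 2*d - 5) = -6*d^3 + 2*d^2 - 4*d - 10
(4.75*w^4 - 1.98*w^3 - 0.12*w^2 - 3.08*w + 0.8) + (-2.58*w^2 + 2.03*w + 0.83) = 4.75*w^4 - 1.98*w^3 - 2.7*w^2 - 1.05*w + 1.63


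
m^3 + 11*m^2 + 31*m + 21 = (m + 1)*(m + 3)*(m + 7)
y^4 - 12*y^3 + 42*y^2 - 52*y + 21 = (y - 7)*(y - 3)*(y - 1)^2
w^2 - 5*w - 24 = (w - 8)*(w + 3)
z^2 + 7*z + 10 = (z + 2)*(z + 5)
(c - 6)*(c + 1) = c^2 - 5*c - 6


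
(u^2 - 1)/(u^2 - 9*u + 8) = (u + 1)/(u - 8)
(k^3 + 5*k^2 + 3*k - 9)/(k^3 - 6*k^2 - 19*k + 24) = (k + 3)/(k - 8)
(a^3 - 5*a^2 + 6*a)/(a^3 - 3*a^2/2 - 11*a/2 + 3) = 2*a*(a - 2)/(2*a^2 + 3*a - 2)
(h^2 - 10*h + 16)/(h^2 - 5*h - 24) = (h - 2)/(h + 3)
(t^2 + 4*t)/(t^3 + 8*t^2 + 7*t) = (t + 4)/(t^2 + 8*t + 7)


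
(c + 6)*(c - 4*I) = c^2 + 6*c - 4*I*c - 24*I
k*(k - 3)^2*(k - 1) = k^4 - 7*k^3 + 15*k^2 - 9*k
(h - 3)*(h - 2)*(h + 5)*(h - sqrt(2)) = h^4 - sqrt(2)*h^3 - 19*h^2 + 19*sqrt(2)*h + 30*h - 30*sqrt(2)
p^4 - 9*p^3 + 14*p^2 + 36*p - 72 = (p - 6)*(p - 3)*(p - 2)*(p + 2)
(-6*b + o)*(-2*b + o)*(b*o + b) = 12*b^3*o + 12*b^3 - 8*b^2*o^2 - 8*b^2*o + b*o^3 + b*o^2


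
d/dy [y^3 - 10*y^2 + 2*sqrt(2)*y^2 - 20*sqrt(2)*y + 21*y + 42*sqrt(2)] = 3*y^2 - 20*y + 4*sqrt(2)*y - 20*sqrt(2) + 21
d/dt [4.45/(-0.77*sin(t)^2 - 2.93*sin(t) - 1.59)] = (6.853*sin(t) + 13.0385)*cos(t)/(0.77*sin(t)^2 + 2.93*sin(t) + 1.59)^2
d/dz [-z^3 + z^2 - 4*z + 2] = -3*z^2 + 2*z - 4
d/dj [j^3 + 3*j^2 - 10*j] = 3*j^2 + 6*j - 10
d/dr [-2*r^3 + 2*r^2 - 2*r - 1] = -6*r^2 + 4*r - 2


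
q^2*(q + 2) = q^3 + 2*q^2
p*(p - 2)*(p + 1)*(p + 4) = p^4 + 3*p^3 - 6*p^2 - 8*p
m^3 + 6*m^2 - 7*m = m*(m - 1)*(m + 7)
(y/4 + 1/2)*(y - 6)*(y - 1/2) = y^3/4 - 9*y^2/8 - 5*y/2 + 3/2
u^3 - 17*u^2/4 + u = u*(u - 4)*(u - 1/4)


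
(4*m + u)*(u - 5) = 4*m*u - 20*m + u^2 - 5*u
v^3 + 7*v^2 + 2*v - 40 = (v - 2)*(v + 4)*(v + 5)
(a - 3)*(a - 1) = a^2 - 4*a + 3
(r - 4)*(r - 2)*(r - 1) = r^3 - 7*r^2 + 14*r - 8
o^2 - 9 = (o - 3)*(o + 3)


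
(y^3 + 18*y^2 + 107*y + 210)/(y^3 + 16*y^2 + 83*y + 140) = (y + 6)/(y + 4)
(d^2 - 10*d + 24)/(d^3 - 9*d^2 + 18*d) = (d - 4)/(d*(d - 3))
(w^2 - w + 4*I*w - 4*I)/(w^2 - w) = (w + 4*I)/w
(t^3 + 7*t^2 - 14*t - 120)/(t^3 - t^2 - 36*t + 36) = (t^2 + t - 20)/(t^2 - 7*t + 6)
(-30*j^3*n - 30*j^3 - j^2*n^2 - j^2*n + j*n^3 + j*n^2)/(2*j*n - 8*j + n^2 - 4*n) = j*(-30*j^2*n - 30*j^2 - j*n^2 - j*n + n^3 + n^2)/(2*j*n - 8*j + n^2 - 4*n)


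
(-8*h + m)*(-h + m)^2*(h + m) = -8*h^4 + 9*h^3*m + 7*h^2*m^2 - 9*h*m^3 + m^4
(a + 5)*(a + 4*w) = a^2 + 4*a*w + 5*a + 20*w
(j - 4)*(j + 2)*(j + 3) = j^3 + j^2 - 14*j - 24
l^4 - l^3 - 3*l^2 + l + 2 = (l - 2)*(l - 1)*(l + 1)^2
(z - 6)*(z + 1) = z^2 - 5*z - 6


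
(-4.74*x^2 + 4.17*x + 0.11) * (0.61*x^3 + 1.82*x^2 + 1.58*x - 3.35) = -2.8914*x^5 - 6.0831*x^4 + 0.1673*x^3 + 22.6678*x^2 - 13.7957*x - 0.3685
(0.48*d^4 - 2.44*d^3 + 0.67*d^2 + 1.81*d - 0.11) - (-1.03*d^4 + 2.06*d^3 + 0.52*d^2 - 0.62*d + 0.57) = 1.51*d^4 - 4.5*d^3 + 0.15*d^2 + 2.43*d - 0.68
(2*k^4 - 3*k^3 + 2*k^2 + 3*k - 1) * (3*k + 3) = 6*k^5 - 3*k^4 - 3*k^3 + 15*k^2 + 6*k - 3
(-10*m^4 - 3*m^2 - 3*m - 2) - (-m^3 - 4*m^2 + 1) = -10*m^4 + m^3 + m^2 - 3*m - 3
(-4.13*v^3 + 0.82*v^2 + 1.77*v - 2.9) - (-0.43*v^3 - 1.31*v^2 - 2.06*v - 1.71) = -3.7*v^3 + 2.13*v^2 + 3.83*v - 1.19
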